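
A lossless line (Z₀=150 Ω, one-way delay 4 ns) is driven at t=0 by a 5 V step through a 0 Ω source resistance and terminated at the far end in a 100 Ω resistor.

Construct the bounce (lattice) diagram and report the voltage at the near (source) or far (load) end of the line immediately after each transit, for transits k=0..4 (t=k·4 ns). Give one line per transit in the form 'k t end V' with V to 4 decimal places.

Γ_L=-0.200000, Γ_S=-1.000000; launch V₁=5·150/150=5.000000
k=0 src: V=5.0000
k=1 load: inc=5.000000, refl=5.000000·-0.200000=-1.0000; V=0.000000+5.000000+-1.000000=4.0000
k=2 src: inc=-1.000000, refl=-1.000000·-1.000000=1.0000; V=5.000000+-1.000000+1.000000=5.0000
k=3 load: inc=1.000000, refl=1.000000·-0.200000=-0.2000; V=4.000000+1.000000+-0.200000=4.8000
k=4 src: inc=-0.200000, refl=-0.200000·-1.000000=0.2000; V=5.000000+-0.200000+0.200000=5.0000

0 0 source 5.0000
1 4 load 4.0000
2 8 source 5.0000
3 12 load 4.8000
4 16 source 5.0000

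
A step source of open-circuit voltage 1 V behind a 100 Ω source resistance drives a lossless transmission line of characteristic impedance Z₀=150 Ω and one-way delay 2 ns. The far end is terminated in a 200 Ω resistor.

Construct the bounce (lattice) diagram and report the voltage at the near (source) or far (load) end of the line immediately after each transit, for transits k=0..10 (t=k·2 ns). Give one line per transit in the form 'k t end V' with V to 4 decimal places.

0 0 source 0.6000
1 2 load 0.6857
2 4 source 0.6686
3 6 load 0.6661
4 8 source 0.6666
5 10 load 0.6667
6 12 source 0.6667
7 14 load 0.6667
8 16 source 0.6667
9 18 load 0.6667
10 20 source 0.6667

Γ_L=0.142857, Γ_S=-0.200000; launch V₁=1·150/250=0.600000
k=0 src: V=0.6000
k=1 load: inc=0.600000, refl=0.600000·0.142857=0.0857; V=0.000000+0.600000+0.085714=0.6857
k=2 src: inc=0.085714, refl=0.085714·-0.200000=-0.0171; V=0.600000+0.085714+-0.017143=0.6686
k=3 load: inc=-0.017143, refl=-0.017143·0.142857=-0.0024; V=0.685714+-0.017143+-0.002449=0.6661
k=4 src: inc=-0.002449, refl=-0.002449·-0.200000=0.0005; V=0.668571+-0.002449+0.000490=0.6666
k=5 load: inc=0.000490, refl=0.000490·0.142857=0.0001; V=0.666122+0.000490+0.000070=0.6667
k=6 src: inc=0.000070, refl=0.000070·-0.200000=-0.0000; V=0.666612+0.000070+-0.000014=0.6667
k=7 load: inc=-0.000014, refl=-0.000014·0.142857=-0.0000; V=0.666682+-0.000014+-0.000002=0.6667
k=8 src: inc=-0.000002, refl=-0.000002·-0.200000=0.0000; V=0.666668+-0.000002+0.000000=0.6667
k=9 load: inc=0.000000, refl=0.000000·0.142857=0.0000; V=0.666666+0.000000+0.000000=0.6667
k=10 src: inc=0.000000, refl=0.000000·-0.200000=-0.0000; V=0.666667+0.000000+-0.000000=0.6667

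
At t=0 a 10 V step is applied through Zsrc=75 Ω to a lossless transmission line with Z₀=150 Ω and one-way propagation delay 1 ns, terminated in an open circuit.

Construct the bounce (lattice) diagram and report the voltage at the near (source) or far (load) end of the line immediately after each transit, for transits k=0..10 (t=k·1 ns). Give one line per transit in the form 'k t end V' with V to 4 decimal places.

0 0 source 6.6667
1 1 load 13.3333
2 2 source 11.1111
3 3 load 8.8889
4 4 source 9.6296
5 5 load 10.3704
6 6 source 10.1235
7 7 load 9.8765
8 8 source 9.9588
9 9 load 10.0412
10 10 source 10.0137

Γ_L=1.000000, Γ_S=-0.333333; launch V₁=10·150/225=6.666667
k=0 src: V=6.6667
k=1 load: inc=6.666667, refl=6.666667·1.000000=6.6667; V=0.000000+6.666667+6.666667=13.3333
k=2 src: inc=6.666667, refl=6.666667·-0.333333=-2.2222; V=6.666667+6.666667+-2.222222=11.1111
k=3 load: inc=-2.222222, refl=-2.222222·1.000000=-2.2222; V=13.333333+-2.222222+-2.222222=8.8889
k=4 src: inc=-2.222222, refl=-2.222222·-0.333333=0.7407; V=11.111111+-2.222222+0.740741=9.6296
k=5 load: inc=0.740741, refl=0.740741·1.000000=0.7407; V=8.888889+0.740741+0.740741=10.3704
k=6 src: inc=0.740741, refl=0.740741·-0.333333=-0.2469; V=9.629630+0.740741+-0.246914=10.1235
k=7 load: inc=-0.246914, refl=-0.246914·1.000000=-0.2469; V=10.370370+-0.246914+-0.246914=9.8765
k=8 src: inc=-0.246914, refl=-0.246914·-0.333333=0.0823; V=10.123457+-0.246914+0.082305=9.9588
k=9 load: inc=0.082305, refl=0.082305·1.000000=0.0823; V=9.876543+0.082305+0.082305=10.0412
k=10 src: inc=0.082305, refl=0.082305·-0.333333=-0.0274; V=9.958848+0.082305+-0.027435=10.0137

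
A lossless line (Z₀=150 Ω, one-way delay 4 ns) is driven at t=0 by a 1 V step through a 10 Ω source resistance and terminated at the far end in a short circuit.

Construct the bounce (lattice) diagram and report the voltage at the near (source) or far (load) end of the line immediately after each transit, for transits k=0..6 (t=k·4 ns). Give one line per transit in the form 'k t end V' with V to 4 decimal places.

Γ_L=-1.000000, Γ_S=-0.875000; launch V₁=1·150/160=0.937500
k=0 src: V=0.9375
k=1 load: inc=0.937500, refl=0.937500·-1.000000=-0.9375; V=0.000000+0.937500+-0.937500=0.0000
k=2 src: inc=-0.937500, refl=-0.937500·-0.875000=0.8203; V=0.937500+-0.937500+0.820312=0.8203
k=3 load: inc=0.820312, refl=0.820312·-1.000000=-0.8203; V=0.000000+0.820312+-0.820312=0.0000
k=4 src: inc=-0.820312, refl=-0.820312·-0.875000=0.7178; V=0.820312+-0.820312+0.717773=0.7178
k=5 load: inc=0.717773, refl=0.717773·-1.000000=-0.7178; V=0.000000+0.717773+-0.717773=0.0000
k=6 src: inc=-0.717773, refl=-0.717773·-0.875000=0.6281; V=0.717773+-0.717773+0.628052=0.6281

0 0 source 0.9375
1 4 load 0.0000
2 8 source 0.8203
3 12 load 0.0000
4 16 source 0.7178
5 20 load 0.0000
6 24 source 0.6281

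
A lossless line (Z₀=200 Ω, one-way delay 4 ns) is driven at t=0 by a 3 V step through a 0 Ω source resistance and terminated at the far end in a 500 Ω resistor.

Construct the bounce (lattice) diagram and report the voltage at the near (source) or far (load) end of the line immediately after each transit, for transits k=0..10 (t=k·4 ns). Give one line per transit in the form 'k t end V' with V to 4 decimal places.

Γ_L=0.428571, Γ_S=-1.000000; launch V₁=3·200/200=3.000000
k=0 src: V=3.0000
k=1 load: inc=3.000000, refl=3.000000·0.428571=1.2857; V=0.000000+3.000000+1.285714=4.2857
k=2 src: inc=1.285714, refl=1.285714·-1.000000=-1.2857; V=3.000000+1.285714+-1.285714=3.0000
k=3 load: inc=-1.285714, refl=-1.285714·0.428571=-0.5510; V=4.285714+-1.285714+-0.551020=2.4490
k=4 src: inc=-0.551020, refl=-0.551020·-1.000000=0.5510; V=3.000000+-0.551020+0.551020=3.0000
k=5 load: inc=0.551020, refl=0.551020·0.428571=0.2362; V=2.448980+0.551020+0.236152=3.2362
k=6 src: inc=0.236152, refl=0.236152·-1.000000=-0.2362; V=3.000000+0.236152+-0.236152=3.0000
k=7 load: inc=-0.236152, refl=-0.236152·0.428571=-0.1012; V=3.236152+-0.236152+-0.101208=2.8988
k=8 src: inc=-0.101208, refl=-0.101208·-1.000000=0.1012; V=3.000000+-0.101208+0.101208=3.0000
k=9 load: inc=0.101208, refl=0.101208·0.428571=0.0434; V=2.898792+0.101208+0.043375=3.0434
k=10 src: inc=0.043375, refl=0.043375·-1.000000=-0.0434; V=3.000000+0.043375+-0.043375=3.0000

0 0 source 3.0000
1 4 load 4.2857
2 8 source 3.0000
3 12 load 2.4490
4 16 source 3.0000
5 20 load 3.2362
6 24 source 3.0000
7 28 load 2.8988
8 32 source 3.0000
9 36 load 3.0434
10 40 source 3.0000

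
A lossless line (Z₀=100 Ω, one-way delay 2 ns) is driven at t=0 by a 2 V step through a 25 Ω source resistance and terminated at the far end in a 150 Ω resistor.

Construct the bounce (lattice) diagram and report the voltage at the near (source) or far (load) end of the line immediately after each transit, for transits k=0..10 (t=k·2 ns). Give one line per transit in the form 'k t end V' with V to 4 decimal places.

0 0 source 1.6000
1 2 load 1.9200
2 4 source 1.7280
3 6 load 1.6896
4 8 source 1.7126
5 10 load 1.7172
6 12 source 1.7145
7 14 load 1.7139
8 16 source 1.7143
9 18 load 1.7143
10 20 source 1.7143

Γ_L=0.200000, Γ_S=-0.600000; launch V₁=2·100/125=1.600000
k=0 src: V=1.6000
k=1 load: inc=1.600000, refl=1.600000·0.200000=0.3200; V=0.000000+1.600000+0.320000=1.9200
k=2 src: inc=0.320000, refl=0.320000·-0.600000=-0.1920; V=1.600000+0.320000+-0.192000=1.7280
k=3 load: inc=-0.192000, refl=-0.192000·0.200000=-0.0384; V=1.920000+-0.192000+-0.038400=1.6896
k=4 src: inc=-0.038400, refl=-0.038400·-0.600000=0.0230; V=1.728000+-0.038400+0.023040=1.7126
k=5 load: inc=0.023040, refl=0.023040·0.200000=0.0046; V=1.689600+0.023040+0.004608=1.7172
k=6 src: inc=0.004608, refl=0.004608·-0.600000=-0.0028; V=1.712640+0.004608+-0.002765=1.7145
k=7 load: inc=-0.002765, refl=-0.002765·0.200000=-0.0006; V=1.717248+-0.002765+-0.000553=1.7139
k=8 src: inc=-0.000553, refl=-0.000553·-0.600000=0.0003; V=1.714483+-0.000553+0.000332=1.7143
k=9 load: inc=0.000332, refl=0.000332·0.200000=0.0001; V=1.713930+0.000332+0.000066=1.7143
k=10 src: inc=0.000066, refl=0.000066·-0.600000=-0.0000; V=1.714262+0.000066+-0.000040=1.7143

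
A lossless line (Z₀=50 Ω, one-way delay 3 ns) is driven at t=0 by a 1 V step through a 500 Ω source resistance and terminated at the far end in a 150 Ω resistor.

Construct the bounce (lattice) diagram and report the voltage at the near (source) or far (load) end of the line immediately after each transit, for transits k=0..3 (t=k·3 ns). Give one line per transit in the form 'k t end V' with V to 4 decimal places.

0 0 source 0.0909
1 3 load 0.1364
2 6 source 0.1736
3 9 load 0.1921

Γ_L=0.500000, Γ_S=0.818182; launch V₁=1·50/550=0.090909
k=0 src: V=0.0909
k=1 load: inc=0.090909, refl=0.090909·0.500000=0.0455; V=0.000000+0.090909+0.045455=0.1364
k=2 src: inc=0.045455, refl=0.045455·0.818182=0.0372; V=0.090909+0.045455+0.037190=0.1736
k=3 load: inc=0.037190, refl=0.037190·0.500000=0.0186; V=0.136364+0.037190+0.018595=0.1921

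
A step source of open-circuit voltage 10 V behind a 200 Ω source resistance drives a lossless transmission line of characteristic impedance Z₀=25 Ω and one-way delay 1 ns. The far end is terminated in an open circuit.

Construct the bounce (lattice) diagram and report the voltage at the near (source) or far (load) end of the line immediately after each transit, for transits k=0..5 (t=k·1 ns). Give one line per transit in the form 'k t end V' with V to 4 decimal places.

Γ_L=1.000000, Γ_S=0.777778; launch V₁=10·25/225=1.111111
k=0 src: V=1.1111
k=1 load: inc=1.111111, refl=1.111111·1.000000=1.1111; V=0.000000+1.111111+1.111111=2.2222
k=2 src: inc=1.111111, refl=1.111111·0.777778=0.8642; V=1.111111+1.111111+0.864198=3.0864
k=3 load: inc=0.864198, refl=0.864198·1.000000=0.8642; V=2.222222+0.864198+0.864198=3.9506
k=4 src: inc=0.864198, refl=0.864198·0.777778=0.6722; V=3.086420+0.864198+0.672154=4.6228
k=5 load: inc=0.672154, refl=0.672154·1.000000=0.6722; V=3.950617+0.672154+0.672154=5.2949

0 0 source 1.1111
1 1 load 2.2222
2 2 source 3.0864
3 3 load 3.9506
4 4 source 4.6228
5 5 load 5.2949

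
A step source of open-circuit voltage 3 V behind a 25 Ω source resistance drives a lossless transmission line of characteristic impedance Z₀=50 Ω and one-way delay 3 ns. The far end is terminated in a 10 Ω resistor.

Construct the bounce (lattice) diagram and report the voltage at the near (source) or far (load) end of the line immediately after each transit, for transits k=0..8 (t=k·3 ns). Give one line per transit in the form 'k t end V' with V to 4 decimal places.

Γ_L=-0.666667, Γ_S=-0.333333; launch V₁=3·50/75=2.000000
k=0 src: V=2.0000
k=1 load: inc=2.000000, refl=2.000000·-0.666667=-1.3333; V=0.000000+2.000000+-1.333333=0.6667
k=2 src: inc=-1.333333, refl=-1.333333·-0.333333=0.4444; V=2.000000+-1.333333+0.444444=1.1111
k=3 load: inc=0.444444, refl=0.444444·-0.666667=-0.2963; V=0.666667+0.444444+-0.296296=0.8148
k=4 src: inc=-0.296296, refl=-0.296296·-0.333333=0.0988; V=1.111111+-0.296296+0.098765=0.9136
k=5 load: inc=0.098765, refl=0.098765·-0.666667=-0.0658; V=0.814815+0.098765+-0.065844=0.8477
k=6 src: inc=-0.065844, refl=-0.065844·-0.333333=0.0219; V=0.913580+-0.065844+0.021948=0.8697
k=7 load: inc=0.021948, refl=0.021948·-0.666667=-0.0146; V=0.847737+0.021948+-0.014632=0.8551
k=8 src: inc=-0.014632, refl=-0.014632·-0.333333=0.0049; V=0.869684+-0.014632+0.004877=0.8599

0 0 source 2.0000
1 3 load 0.6667
2 6 source 1.1111
3 9 load 0.8148
4 12 source 0.9136
5 15 load 0.8477
6 18 source 0.8697
7 21 load 0.8551
8 24 source 0.8599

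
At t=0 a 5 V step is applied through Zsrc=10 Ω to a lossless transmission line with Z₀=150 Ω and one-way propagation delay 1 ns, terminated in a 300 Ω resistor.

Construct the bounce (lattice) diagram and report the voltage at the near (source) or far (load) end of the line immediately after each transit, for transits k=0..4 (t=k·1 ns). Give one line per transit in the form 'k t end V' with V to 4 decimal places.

0 0 source 4.6875
1 1 load 6.2500
2 2 source 4.8828
3 3 load 4.4271
4 4 source 4.8258

Γ_L=0.333333, Γ_S=-0.875000; launch V₁=5·150/160=4.687500
k=0 src: V=4.6875
k=1 load: inc=4.687500, refl=4.687500·0.333333=1.5625; V=0.000000+4.687500+1.562500=6.2500
k=2 src: inc=1.562500, refl=1.562500·-0.875000=-1.3672; V=4.687500+1.562500+-1.367188=4.8828
k=3 load: inc=-1.367188, refl=-1.367188·0.333333=-0.4557; V=6.250000+-1.367188+-0.455729=4.4271
k=4 src: inc=-0.455729, refl=-0.455729·-0.875000=0.3988; V=4.882812+-0.455729+0.398763=4.8258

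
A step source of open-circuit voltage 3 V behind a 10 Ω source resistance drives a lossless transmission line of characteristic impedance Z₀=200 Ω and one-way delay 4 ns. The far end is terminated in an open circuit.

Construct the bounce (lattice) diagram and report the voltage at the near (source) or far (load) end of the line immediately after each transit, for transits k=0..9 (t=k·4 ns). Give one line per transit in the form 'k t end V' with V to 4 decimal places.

Γ_L=1.000000, Γ_S=-0.904762; launch V₁=3·200/210=2.857143
k=0 src: V=2.8571
k=1 load: inc=2.857143, refl=2.857143·1.000000=2.8571; V=0.000000+2.857143+2.857143=5.7143
k=2 src: inc=2.857143, refl=2.857143·-0.904762=-2.5850; V=2.857143+2.857143+-2.585034=3.1293
k=3 load: inc=-2.585034, refl=-2.585034·1.000000=-2.5850; V=5.714286+-2.585034+-2.585034=0.5442
k=4 src: inc=-2.585034, refl=-2.585034·-0.904762=2.3388; V=3.129252+-2.585034+2.338840=2.8831
k=5 load: inc=2.338840, refl=2.338840·1.000000=2.3388; V=0.544218+2.338840+2.338840=5.2219
k=6 src: inc=2.338840, refl=2.338840·-0.904762=-2.1161; V=2.883058+2.338840+-2.116094=3.1058
k=7 load: inc=-2.116094, refl=-2.116094·1.000000=-2.1161; V=5.221898+-2.116094+-2.116094=0.9897
k=8 src: inc=-2.116094, refl=-2.116094·-0.904762=1.9146; V=3.105805+-2.116094+1.914561=2.9043
k=9 load: inc=1.914561, refl=1.914561·1.000000=1.9146; V=0.989711+1.914561+1.914561=4.8188

0 0 source 2.8571
1 4 load 5.7143
2 8 source 3.1293
3 12 load 0.5442
4 16 source 2.8831
5 20 load 5.2219
6 24 source 3.1058
7 28 load 0.9897
8 32 source 2.9043
9 36 load 4.8188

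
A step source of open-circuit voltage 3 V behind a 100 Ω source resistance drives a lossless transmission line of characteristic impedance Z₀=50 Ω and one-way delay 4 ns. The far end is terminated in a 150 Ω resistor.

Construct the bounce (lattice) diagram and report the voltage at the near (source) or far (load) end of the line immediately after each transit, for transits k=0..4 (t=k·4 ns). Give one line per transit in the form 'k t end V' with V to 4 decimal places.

Γ_L=0.500000, Γ_S=0.333333; launch V₁=3·50/150=1.000000
k=0 src: V=1.0000
k=1 load: inc=1.000000, refl=1.000000·0.500000=0.5000; V=0.000000+1.000000+0.500000=1.5000
k=2 src: inc=0.500000, refl=0.500000·0.333333=0.1667; V=1.000000+0.500000+0.166667=1.6667
k=3 load: inc=0.166667, refl=0.166667·0.500000=0.0833; V=1.500000+0.166667+0.083333=1.7500
k=4 src: inc=0.083333, refl=0.083333·0.333333=0.0278; V=1.666667+0.083333+0.027778=1.7778

0 0 source 1.0000
1 4 load 1.5000
2 8 source 1.6667
3 12 load 1.7500
4 16 source 1.7778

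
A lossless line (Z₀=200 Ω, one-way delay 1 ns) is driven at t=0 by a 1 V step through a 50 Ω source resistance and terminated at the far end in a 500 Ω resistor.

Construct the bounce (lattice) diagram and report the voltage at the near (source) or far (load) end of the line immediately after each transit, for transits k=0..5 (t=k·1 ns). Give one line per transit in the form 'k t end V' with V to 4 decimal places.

Γ_L=0.428571, Γ_S=-0.600000; launch V₁=1·200/250=0.800000
k=0 src: V=0.8000
k=1 load: inc=0.800000, refl=0.800000·0.428571=0.3429; V=0.000000+0.800000+0.342857=1.1429
k=2 src: inc=0.342857, refl=0.342857·-0.600000=-0.2057; V=0.800000+0.342857+-0.205714=0.9371
k=3 load: inc=-0.205714, refl=-0.205714·0.428571=-0.0882; V=1.142857+-0.205714+-0.088163=0.8490
k=4 src: inc=-0.088163, refl=-0.088163·-0.600000=0.0529; V=0.937143+-0.088163+0.052898=0.9019
k=5 load: inc=0.052898, refl=0.052898·0.428571=0.0227; V=0.848980+0.052898+0.022671=0.9245

0 0 source 0.8000
1 1 load 1.1429
2 2 source 0.9371
3 3 load 0.8490
4 4 source 0.9019
5 5 load 0.9245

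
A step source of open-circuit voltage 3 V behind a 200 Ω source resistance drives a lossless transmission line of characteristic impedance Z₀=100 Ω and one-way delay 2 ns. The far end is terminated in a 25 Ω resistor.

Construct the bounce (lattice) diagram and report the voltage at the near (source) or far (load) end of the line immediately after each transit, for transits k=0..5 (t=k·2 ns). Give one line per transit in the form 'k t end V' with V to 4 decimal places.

0 0 source 1.0000
1 2 load 0.4000
2 4 source 0.2000
3 6 load 0.3200
4 8 source 0.3600
5 10 load 0.3360

Γ_L=-0.600000, Γ_S=0.333333; launch V₁=3·100/300=1.000000
k=0 src: V=1.0000
k=1 load: inc=1.000000, refl=1.000000·-0.600000=-0.6000; V=0.000000+1.000000+-0.600000=0.4000
k=2 src: inc=-0.600000, refl=-0.600000·0.333333=-0.2000; V=1.000000+-0.600000+-0.200000=0.2000
k=3 load: inc=-0.200000, refl=-0.200000·-0.600000=0.1200; V=0.400000+-0.200000+0.120000=0.3200
k=4 src: inc=0.120000, refl=0.120000·0.333333=0.0400; V=0.200000+0.120000+0.040000=0.3600
k=5 load: inc=0.040000, refl=0.040000·-0.600000=-0.0240; V=0.320000+0.040000+-0.024000=0.3360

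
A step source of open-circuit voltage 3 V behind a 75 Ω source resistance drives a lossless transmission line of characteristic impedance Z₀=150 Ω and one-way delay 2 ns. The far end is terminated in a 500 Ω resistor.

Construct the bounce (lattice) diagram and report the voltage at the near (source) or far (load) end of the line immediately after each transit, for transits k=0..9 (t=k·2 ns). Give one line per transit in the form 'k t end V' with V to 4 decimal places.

0 0 source 2.0000
1 2 load 3.0769
2 4 source 2.7179
3 6 load 2.5247
4 8 source 2.5891
5 10 load 2.6238
6 12 source 2.6122
7 14 load 2.6060
8 16 source 2.6081
9 18 load 2.6092

Γ_L=0.538462, Γ_S=-0.333333; launch V₁=3·150/225=2.000000
k=0 src: V=2.0000
k=1 load: inc=2.000000, refl=2.000000·0.538462=1.0769; V=0.000000+2.000000+1.076923=3.0769
k=2 src: inc=1.076923, refl=1.076923·-0.333333=-0.3590; V=2.000000+1.076923+-0.358974=2.7179
k=3 load: inc=-0.358974, refl=-0.358974·0.538462=-0.1933; V=3.076923+-0.358974+-0.193294=2.5247
k=4 src: inc=-0.193294, refl=-0.193294·-0.333333=0.0644; V=2.717949+-0.193294+0.064431=2.5891
k=5 load: inc=0.064431, refl=0.064431·0.538462=0.0347; V=2.524655+0.064431+0.034694=2.6238
k=6 src: inc=0.034694, refl=0.034694·-0.333333=-0.0116; V=2.589086+0.034694+-0.011565=2.6122
k=7 load: inc=-0.011565, refl=-0.011565·0.538462=-0.0062; V=2.623780+-0.011565+-0.006227=2.6060
k=8 src: inc=-0.006227, refl=-0.006227·-0.333333=0.0021; V=2.612215+-0.006227+0.002076=2.6081
k=9 load: inc=0.002076, refl=0.002076·0.538462=0.0011; V=2.605988+0.002076+0.001118=2.6092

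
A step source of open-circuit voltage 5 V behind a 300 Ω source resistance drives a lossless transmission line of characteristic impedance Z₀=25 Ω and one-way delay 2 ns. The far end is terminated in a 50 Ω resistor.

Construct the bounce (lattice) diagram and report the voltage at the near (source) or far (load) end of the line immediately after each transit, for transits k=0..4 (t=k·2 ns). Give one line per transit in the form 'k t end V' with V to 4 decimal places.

Γ_L=0.333333, Γ_S=0.846154; launch V₁=5·25/325=0.384615
k=0 src: V=0.3846
k=1 load: inc=0.384615, refl=0.384615·0.333333=0.1282; V=0.000000+0.384615+0.128205=0.5128
k=2 src: inc=0.128205, refl=0.128205·0.846154=0.1085; V=0.384615+0.128205+0.108481=0.6213
k=3 load: inc=0.108481, refl=0.108481·0.333333=0.0362; V=0.512821+0.108481+0.036160=0.6575
k=4 src: inc=0.036160, refl=0.036160·0.846154=0.0306; V=0.621302+0.036160+0.030597=0.6881

0 0 source 0.3846
1 2 load 0.5128
2 4 source 0.6213
3 6 load 0.6575
4 8 source 0.6881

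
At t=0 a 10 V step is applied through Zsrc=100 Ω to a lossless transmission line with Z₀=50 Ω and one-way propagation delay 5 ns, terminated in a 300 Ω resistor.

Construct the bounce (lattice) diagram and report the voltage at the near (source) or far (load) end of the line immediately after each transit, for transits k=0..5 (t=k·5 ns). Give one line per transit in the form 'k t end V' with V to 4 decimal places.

0 0 source 3.3333
1 5 load 5.7143
2 10 source 6.5079
3 15 load 7.0748
4 20 source 7.2638
5 25 load 7.3988

Γ_L=0.714286, Γ_S=0.333333; launch V₁=10·50/150=3.333333
k=0 src: V=3.3333
k=1 load: inc=3.333333, refl=3.333333·0.714286=2.3810; V=0.000000+3.333333+2.380952=5.7143
k=2 src: inc=2.380952, refl=2.380952·0.333333=0.7937; V=3.333333+2.380952+0.793651=6.5079
k=3 load: inc=0.793651, refl=0.793651·0.714286=0.5669; V=5.714286+0.793651+0.566893=7.0748
k=4 src: inc=0.566893, refl=0.566893·0.333333=0.1890; V=6.507937+0.566893+0.188964=7.2638
k=5 load: inc=0.188964, refl=0.188964·0.714286=0.1350; V=7.074830+0.188964+0.134975=7.3988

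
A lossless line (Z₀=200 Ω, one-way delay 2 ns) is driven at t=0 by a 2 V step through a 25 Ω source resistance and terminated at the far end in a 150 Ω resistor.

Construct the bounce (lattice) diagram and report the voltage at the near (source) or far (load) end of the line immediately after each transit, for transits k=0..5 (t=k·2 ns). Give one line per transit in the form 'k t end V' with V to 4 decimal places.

0 0 source 1.7778
1 2 load 1.5238
2 4 source 1.7213
3 6 load 1.6931
4 8 source 1.7151
5 10 load 1.7119

Γ_L=-0.142857, Γ_S=-0.777778; launch V₁=2·200/225=1.777778
k=0 src: V=1.7778
k=1 load: inc=1.777778, refl=1.777778·-0.142857=-0.2540; V=0.000000+1.777778+-0.253968=1.5238
k=2 src: inc=-0.253968, refl=-0.253968·-0.777778=0.1975; V=1.777778+-0.253968+0.197531=1.7213
k=3 load: inc=0.197531, refl=0.197531·-0.142857=-0.0282; V=1.523810+0.197531+-0.028219=1.6931
k=4 src: inc=-0.028219, refl=-0.028219·-0.777778=0.0219; V=1.721340+-0.028219+0.021948=1.7151
k=5 load: inc=0.021948, refl=0.021948·-0.142857=-0.0031; V=1.693122+0.021948+-0.003135=1.7119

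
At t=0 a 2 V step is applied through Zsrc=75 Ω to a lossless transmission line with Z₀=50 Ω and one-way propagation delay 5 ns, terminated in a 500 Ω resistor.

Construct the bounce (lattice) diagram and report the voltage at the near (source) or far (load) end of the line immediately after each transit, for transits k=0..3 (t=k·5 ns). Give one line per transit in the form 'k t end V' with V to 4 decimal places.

0 0 source 0.8000
1 5 load 1.4545
2 10 source 1.5855
3 15 load 1.6926

Γ_L=0.818182, Γ_S=0.200000; launch V₁=2·50/125=0.800000
k=0 src: V=0.8000
k=1 load: inc=0.800000, refl=0.800000·0.818182=0.6545; V=0.000000+0.800000+0.654545=1.4545
k=2 src: inc=0.654545, refl=0.654545·0.200000=0.1309; V=0.800000+0.654545+0.130909=1.5855
k=3 load: inc=0.130909, refl=0.130909·0.818182=0.1071; V=1.454545+0.130909+0.107107=1.6926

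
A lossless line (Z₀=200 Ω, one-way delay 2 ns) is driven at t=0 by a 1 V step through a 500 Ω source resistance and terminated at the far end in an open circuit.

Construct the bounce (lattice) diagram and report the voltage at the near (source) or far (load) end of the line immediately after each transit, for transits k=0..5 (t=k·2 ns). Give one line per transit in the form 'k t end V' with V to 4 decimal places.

Γ_L=1.000000, Γ_S=0.428571; launch V₁=1·200/700=0.285714
k=0 src: V=0.2857
k=1 load: inc=0.285714, refl=0.285714·1.000000=0.2857; V=0.000000+0.285714+0.285714=0.5714
k=2 src: inc=0.285714, refl=0.285714·0.428571=0.1224; V=0.285714+0.285714+0.122449=0.6939
k=3 load: inc=0.122449, refl=0.122449·1.000000=0.1224; V=0.571429+0.122449+0.122449=0.8163
k=4 src: inc=0.122449, refl=0.122449·0.428571=0.0525; V=0.693878+0.122449+0.052478=0.8688
k=5 load: inc=0.052478, refl=0.052478·1.000000=0.0525; V=0.816327+0.052478+0.052478=0.9213

0 0 source 0.2857
1 2 load 0.5714
2 4 source 0.6939
3 6 load 0.8163
4 8 source 0.8688
5 10 load 0.9213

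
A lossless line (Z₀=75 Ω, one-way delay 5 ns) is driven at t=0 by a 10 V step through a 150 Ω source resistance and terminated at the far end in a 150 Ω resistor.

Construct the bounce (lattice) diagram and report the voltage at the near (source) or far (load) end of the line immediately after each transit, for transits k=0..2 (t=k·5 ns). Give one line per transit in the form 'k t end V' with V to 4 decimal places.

Γ_L=0.333333, Γ_S=0.333333; launch V₁=10·75/225=3.333333
k=0 src: V=3.3333
k=1 load: inc=3.333333, refl=3.333333·0.333333=1.1111; V=0.000000+3.333333+1.111111=4.4444
k=2 src: inc=1.111111, refl=1.111111·0.333333=0.3704; V=3.333333+1.111111+0.370370=4.8148

0 0 source 3.3333
1 5 load 4.4444
2 10 source 4.8148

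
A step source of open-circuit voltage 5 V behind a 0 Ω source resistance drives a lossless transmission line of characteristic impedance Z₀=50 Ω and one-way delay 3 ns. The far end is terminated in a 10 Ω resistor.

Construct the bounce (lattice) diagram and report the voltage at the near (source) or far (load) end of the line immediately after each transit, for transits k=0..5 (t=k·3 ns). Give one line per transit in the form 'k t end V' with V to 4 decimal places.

Γ_L=-0.666667, Γ_S=-1.000000; launch V₁=5·50/50=5.000000
k=0 src: V=5.0000
k=1 load: inc=5.000000, refl=5.000000·-0.666667=-3.3333; V=0.000000+5.000000+-3.333333=1.6667
k=2 src: inc=-3.333333, refl=-3.333333·-1.000000=3.3333; V=5.000000+-3.333333+3.333333=5.0000
k=3 load: inc=3.333333, refl=3.333333·-0.666667=-2.2222; V=1.666667+3.333333+-2.222222=2.7778
k=4 src: inc=-2.222222, refl=-2.222222·-1.000000=2.2222; V=5.000000+-2.222222+2.222222=5.0000
k=5 load: inc=2.222222, refl=2.222222·-0.666667=-1.4815; V=2.777778+2.222222+-1.481481=3.5185

0 0 source 5.0000
1 3 load 1.6667
2 6 source 5.0000
3 9 load 2.7778
4 12 source 5.0000
5 15 load 3.5185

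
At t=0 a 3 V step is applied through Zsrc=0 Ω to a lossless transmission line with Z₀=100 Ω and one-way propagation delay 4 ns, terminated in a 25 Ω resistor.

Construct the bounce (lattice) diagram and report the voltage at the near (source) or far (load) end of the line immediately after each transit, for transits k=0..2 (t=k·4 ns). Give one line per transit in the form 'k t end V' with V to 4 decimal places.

0 0 source 3.0000
1 4 load 1.2000
2 8 source 3.0000

Γ_L=-0.600000, Γ_S=-1.000000; launch V₁=3·100/100=3.000000
k=0 src: V=3.0000
k=1 load: inc=3.000000, refl=3.000000·-0.600000=-1.8000; V=0.000000+3.000000+-1.800000=1.2000
k=2 src: inc=-1.800000, refl=-1.800000·-1.000000=1.8000; V=3.000000+-1.800000+1.800000=3.0000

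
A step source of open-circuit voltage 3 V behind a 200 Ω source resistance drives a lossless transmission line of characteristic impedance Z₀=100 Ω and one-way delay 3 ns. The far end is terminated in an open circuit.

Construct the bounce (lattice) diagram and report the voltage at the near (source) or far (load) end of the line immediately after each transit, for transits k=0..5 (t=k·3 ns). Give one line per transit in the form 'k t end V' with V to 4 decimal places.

Γ_L=1.000000, Γ_S=0.333333; launch V₁=3·100/300=1.000000
k=0 src: V=1.0000
k=1 load: inc=1.000000, refl=1.000000·1.000000=1.0000; V=0.000000+1.000000+1.000000=2.0000
k=2 src: inc=1.000000, refl=1.000000·0.333333=0.3333; V=1.000000+1.000000+0.333333=2.3333
k=3 load: inc=0.333333, refl=0.333333·1.000000=0.3333; V=2.000000+0.333333+0.333333=2.6667
k=4 src: inc=0.333333, refl=0.333333·0.333333=0.1111; V=2.333333+0.333333+0.111111=2.7778
k=5 load: inc=0.111111, refl=0.111111·1.000000=0.1111; V=2.666667+0.111111+0.111111=2.8889

0 0 source 1.0000
1 3 load 2.0000
2 6 source 2.3333
3 9 load 2.6667
4 12 source 2.7778
5 15 load 2.8889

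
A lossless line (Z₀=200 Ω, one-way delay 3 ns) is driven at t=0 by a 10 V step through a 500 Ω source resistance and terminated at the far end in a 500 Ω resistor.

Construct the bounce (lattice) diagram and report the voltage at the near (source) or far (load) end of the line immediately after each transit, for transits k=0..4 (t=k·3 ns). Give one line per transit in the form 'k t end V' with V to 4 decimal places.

0 0 source 2.8571
1 3 load 4.0816
2 6 source 4.6064
3 9 load 4.8313
4 12 source 4.9277

Γ_L=0.428571, Γ_S=0.428571; launch V₁=10·200/700=2.857143
k=0 src: V=2.8571
k=1 load: inc=2.857143, refl=2.857143·0.428571=1.2245; V=0.000000+2.857143+1.224490=4.0816
k=2 src: inc=1.224490, refl=1.224490·0.428571=0.5248; V=2.857143+1.224490+0.524781=4.6064
k=3 load: inc=0.524781, refl=0.524781·0.428571=0.2249; V=4.081633+0.524781+0.224906=4.8313
k=4 src: inc=0.224906, refl=0.224906·0.428571=0.0964; V=4.606414+0.224906+0.096388=4.9277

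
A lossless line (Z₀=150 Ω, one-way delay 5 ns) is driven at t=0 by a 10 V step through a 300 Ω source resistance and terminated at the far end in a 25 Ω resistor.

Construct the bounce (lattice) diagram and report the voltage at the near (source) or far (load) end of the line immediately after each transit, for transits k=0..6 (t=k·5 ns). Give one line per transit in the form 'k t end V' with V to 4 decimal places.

Γ_L=-0.714286, Γ_S=0.333333; launch V₁=10·150/450=3.333333
k=0 src: V=3.3333
k=1 load: inc=3.333333, refl=3.333333·-0.714286=-2.3810; V=0.000000+3.333333+-2.380952=0.9524
k=2 src: inc=-2.380952, refl=-2.380952·0.333333=-0.7937; V=3.333333+-2.380952+-0.793651=0.1587
k=3 load: inc=-0.793651, refl=-0.793651·-0.714286=0.5669; V=0.952381+-0.793651+0.566893=0.7256
k=4 src: inc=0.566893, refl=0.566893·0.333333=0.1890; V=0.158730+0.566893+0.188964=0.9146
k=5 load: inc=0.188964, refl=0.188964·-0.714286=-0.1350; V=0.725624+0.188964+-0.134975=0.7796
k=6 src: inc=-0.134975, refl=-0.134975·0.333333=-0.0450; V=0.914588+-0.134975+-0.044992=0.7346

0 0 source 3.3333
1 5 load 0.9524
2 10 source 0.1587
3 15 load 0.7256
4 20 source 0.9146
5 25 load 0.7796
6 30 source 0.7346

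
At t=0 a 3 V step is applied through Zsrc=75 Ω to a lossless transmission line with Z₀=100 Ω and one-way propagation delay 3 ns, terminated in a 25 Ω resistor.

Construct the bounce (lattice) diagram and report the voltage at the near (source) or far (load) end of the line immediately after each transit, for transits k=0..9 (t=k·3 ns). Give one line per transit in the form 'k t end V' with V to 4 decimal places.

0 0 source 1.7143
1 3 load 0.6857
2 6 source 0.8327
3 9 load 0.7445
4 12 source 0.7571
5 15 load 0.7495
6 18 source 0.7506
7 21 load 0.7500
8 24 source 0.7501
9 27 load 0.7500

Γ_L=-0.600000, Γ_S=-0.142857; launch V₁=3·100/175=1.714286
k=0 src: V=1.7143
k=1 load: inc=1.714286, refl=1.714286·-0.600000=-1.0286; V=0.000000+1.714286+-1.028571=0.6857
k=2 src: inc=-1.028571, refl=-1.028571·-0.142857=0.1469; V=1.714286+-1.028571+0.146939=0.8327
k=3 load: inc=0.146939, refl=0.146939·-0.600000=-0.0882; V=0.685714+0.146939+-0.088163=0.7445
k=4 src: inc=-0.088163, refl=-0.088163·-0.142857=0.0126; V=0.832653+-0.088163+0.012595=0.7571
k=5 load: inc=0.012595, refl=0.012595·-0.600000=-0.0076; V=0.744490+0.012595+-0.007557=0.7495
k=6 src: inc=-0.007557, refl=-0.007557·-0.142857=0.0011; V=0.757085+-0.007557+0.001080=0.7506
k=7 load: inc=0.001080, refl=0.001080·-0.600000=-0.0006; V=0.749528+0.001080+-0.000648=0.7500
k=8 src: inc=-0.000648, refl=-0.000648·-0.142857=0.0001; V=0.750607+-0.000648+0.000093=0.7501
k=9 load: inc=0.000093, refl=0.000093·-0.600000=-0.0001; V=0.749960+0.000093+-0.000056=0.7500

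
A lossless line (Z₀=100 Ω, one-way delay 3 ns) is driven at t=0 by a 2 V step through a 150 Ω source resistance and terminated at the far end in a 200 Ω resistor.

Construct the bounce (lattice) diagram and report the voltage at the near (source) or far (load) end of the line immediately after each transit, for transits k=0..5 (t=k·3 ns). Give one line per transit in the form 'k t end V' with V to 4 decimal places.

Γ_L=0.333333, Γ_S=0.200000; launch V₁=2·100/250=0.800000
k=0 src: V=0.8000
k=1 load: inc=0.800000, refl=0.800000·0.333333=0.2667; V=0.000000+0.800000+0.266667=1.0667
k=2 src: inc=0.266667, refl=0.266667·0.200000=0.0533; V=0.800000+0.266667+0.053333=1.1200
k=3 load: inc=0.053333, refl=0.053333·0.333333=0.0178; V=1.066667+0.053333+0.017778=1.1378
k=4 src: inc=0.017778, refl=0.017778·0.200000=0.0036; V=1.120000+0.017778+0.003556=1.1413
k=5 load: inc=0.003556, refl=0.003556·0.333333=0.0012; V=1.137778+0.003556+0.001185=1.1425

0 0 source 0.8000
1 3 load 1.0667
2 6 source 1.1200
3 9 load 1.1378
4 12 source 1.1413
5 15 load 1.1425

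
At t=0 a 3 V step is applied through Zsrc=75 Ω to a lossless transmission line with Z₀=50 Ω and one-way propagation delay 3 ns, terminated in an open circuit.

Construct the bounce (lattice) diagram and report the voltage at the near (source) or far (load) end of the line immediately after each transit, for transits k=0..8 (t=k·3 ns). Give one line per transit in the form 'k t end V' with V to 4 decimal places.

Γ_L=1.000000, Γ_S=0.200000; launch V₁=3·50/125=1.200000
k=0 src: V=1.2000
k=1 load: inc=1.200000, refl=1.200000·1.000000=1.2000; V=0.000000+1.200000+1.200000=2.4000
k=2 src: inc=1.200000, refl=1.200000·0.200000=0.2400; V=1.200000+1.200000+0.240000=2.6400
k=3 load: inc=0.240000, refl=0.240000·1.000000=0.2400; V=2.400000+0.240000+0.240000=2.8800
k=4 src: inc=0.240000, refl=0.240000·0.200000=0.0480; V=2.640000+0.240000+0.048000=2.9280
k=5 load: inc=0.048000, refl=0.048000·1.000000=0.0480; V=2.880000+0.048000+0.048000=2.9760
k=6 src: inc=0.048000, refl=0.048000·0.200000=0.0096; V=2.928000+0.048000+0.009600=2.9856
k=7 load: inc=0.009600, refl=0.009600·1.000000=0.0096; V=2.976000+0.009600+0.009600=2.9952
k=8 src: inc=0.009600, refl=0.009600·0.200000=0.0019; V=2.985600+0.009600+0.001920=2.9971

0 0 source 1.2000
1 3 load 2.4000
2 6 source 2.6400
3 9 load 2.8800
4 12 source 2.9280
5 15 load 2.9760
6 18 source 2.9856
7 21 load 2.9952
8 24 source 2.9971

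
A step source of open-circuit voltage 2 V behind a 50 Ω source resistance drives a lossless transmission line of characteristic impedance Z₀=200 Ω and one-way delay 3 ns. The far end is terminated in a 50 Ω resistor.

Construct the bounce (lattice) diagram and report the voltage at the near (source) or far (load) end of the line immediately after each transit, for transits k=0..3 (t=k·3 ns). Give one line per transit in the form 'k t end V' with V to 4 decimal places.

Γ_L=-0.600000, Γ_S=-0.600000; launch V₁=2·200/250=1.600000
k=0 src: V=1.6000
k=1 load: inc=1.600000, refl=1.600000·-0.600000=-0.9600; V=0.000000+1.600000+-0.960000=0.6400
k=2 src: inc=-0.960000, refl=-0.960000·-0.600000=0.5760; V=1.600000+-0.960000+0.576000=1.2160
k=3 load: inc=0.576000, refl=0.576000·-0.600000=-0.3456; V=0.640000+0.576000+-0.345600=0.8704

0 0 source 1.6000
1 3 load 0.6400
2 6 source 1.2160
3 9 load 0.8704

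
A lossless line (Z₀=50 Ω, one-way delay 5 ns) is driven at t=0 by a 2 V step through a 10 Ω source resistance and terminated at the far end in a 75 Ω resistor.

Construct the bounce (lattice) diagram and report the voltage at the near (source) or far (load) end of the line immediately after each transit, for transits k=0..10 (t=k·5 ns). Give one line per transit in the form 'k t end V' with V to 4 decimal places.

0 0 source 1.6667
1 5 load 2.0000
2 10 source 1.7778
3 15 load 1.7333
4 20 source 1.7630
5 25 load 1.7689
6 30 source 1.7649
7 35 load 1.7641
8 40 source 1.7647
9 45 load 1.7648
10 50 source 1.7647

Γ_L=0.200000, Γ_S=-0.666667; launch V₁=2·50/60=1.666667
k=0 src: V=1.6667
k=1 load: inc=1.666667, refl=1.666667·0.200000=0.3333; V=0.000000+1.666667+0.333333=2.0000
k=2 src: inc=0.333333, refl=0.333333·-0.666667=-0.2222; V=1.666667+0.333333+-0.222222=1.7778
k=3 load: inc=-0.222222, refl=-0.222222·0.200000=-0.0444; V=2.000000+-0.222222+-0.044444=1.7333
k=4 src: inc=-0.044444, refl=-0.044444·-0.666667=0.0296; V=1.777778+-0.044444+0.029630=1.7630
k=5 load: inc=0.029630, refl=0.029630·0.200000=0.0059; V=1.733333+0.029630+0.005926=1.7689
k=6 src: inc=0.005926, refl=0.005926·-0.666667=-0.0040; V=1.762963+0.005926+-0.003951=1.7649
k=7 load: inc=-0.003951, refl=-0.003951·0.200000=-0.0008; V=1.768889+-0.003951+-0.000790=1.7641
k=8 src: inc=-0.000790, refl=-0.000790·-0.666667=0.0005; V=1.764938+-0.000790+0.000527=1.7647
k=9 load: inc=0.000527, refl=0.000527·0.200000=0.0001; V=1.764148+0.000527+0.000105=1.7648
k=10 src: inc=0.000105, refl=0.000105·-0.666667=-0.0001; V=1.764675+0.000105+-0.000070=1.7647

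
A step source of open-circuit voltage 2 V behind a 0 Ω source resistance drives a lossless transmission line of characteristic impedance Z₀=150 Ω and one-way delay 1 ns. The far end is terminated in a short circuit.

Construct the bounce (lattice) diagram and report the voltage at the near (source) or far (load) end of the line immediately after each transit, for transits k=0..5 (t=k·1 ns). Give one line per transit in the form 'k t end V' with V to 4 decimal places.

0 0 source 2.0000
1 1 load 0.0000
2 2 source 2.0000
3 3 load 0.0000
4 4 source 2.0000
5 5 load 0.0000

Γ_L=-1.000000, Γ_S=-1.000000; launch V₁=2·150/150=2.000000
k=0 src: V=2.0000
k=1 load: inc=2.000000, refl=2.000000·-1.000000=-2.0000; V=0.000000+2.000000+-2.000000=0.0000
k=2 src: inc=-2.000000, refl=-2.000000·-1.000000=2.0000; V=2.000000+-2.000000+2.000000=2.0000
k=3 load: inc=2.000000, refl=2.000000·-1.000000=-2.0000; V=0.000000+2.000000+-2.000000=0.0000
k=4 src: inc=-2.000000, refl=-2.000000·-1.000000=2.0000; V=2.000000+-2.000000+2.000000=2.0000
k=5 load: inc=2.000000, refl=2.000000·-1.000000=-2.0000; V=0.000000+2.000000+-2.000000=0.0000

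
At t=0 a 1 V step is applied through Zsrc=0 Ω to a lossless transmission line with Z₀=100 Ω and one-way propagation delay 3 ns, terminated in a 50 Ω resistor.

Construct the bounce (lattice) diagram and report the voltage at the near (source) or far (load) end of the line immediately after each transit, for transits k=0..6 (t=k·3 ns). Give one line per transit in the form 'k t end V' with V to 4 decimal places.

Γ_L=-0.333333, Γ_S=-1.000000; launch V₁=1·100/100=1.000000
k=0 src: V=1.0000
k=1 load: inc=1.000000, refl=1.000000·-0.333333=-0.3333; V=0.000000+1.000000+-0.333333=0.6667
k=2 src: inc=-0.333333, refl=-0.333333·-1.000000=0.3333; V=1.000000+-0.333333+0.333333=1.0000
k=3 load: inc=0.333333, refl=0.333333·-0.333333=-0.1111; V=0.666667+0.333333+-0.111111=0.8889
k=4 src: inc=-0.111111, refl=-0.111111·-1.000000=0.1111; V=1.000000+-0.111111+0.111111=1.0000
k=5 load: inc=0.111111, refl=0.111111·-0.333333=-0.0370; V=0.888889+0.111111+-0.037037=0.9630
k=6 src: inc=-0.037037, refl=-0.037037·-1.000000=0.0370; V=1.000000+-0.037037+0.037037=1.0000

0 0 source 1.0000
1 3 load 0.6667
2 6 source 1.0000
3 9 load 0.8889
4 12 source 1.0000
5 15 load 0.9630
6 18 source 1.0000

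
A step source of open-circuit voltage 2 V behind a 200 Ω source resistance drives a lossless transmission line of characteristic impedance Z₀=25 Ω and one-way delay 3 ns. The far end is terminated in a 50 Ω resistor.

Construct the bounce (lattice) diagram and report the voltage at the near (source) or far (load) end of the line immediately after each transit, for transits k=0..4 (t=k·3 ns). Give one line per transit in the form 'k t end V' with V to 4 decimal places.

0 0 source 0.2222
1 3 load 0.2963
2 6 source 0.3539
3 9 load 0.3731
4 12 source 0.3881

Γ_L=0.333333, Γ_S=0.777778; launch V₁=2·25/225=0.222222
k=0 src: V=0.2222
k=1 load: inc=0.222222, refl=0.222222·0.333333=0.0741; V=0.000000+0.222222+0.074074=0.2963
k=2 src: inc=0.074074, refl=0.074074·0.777778=0.0576; V=0.222222+0.074074+0.057613=0.3539
k=3 load: inc=0.057613, refl=0.057613·0.333333=0.0192; V=0.296296+0.057613+0.019204=0.3731
k=4 src: inc=0.019204, refl=0.019204·0.777778=0.0149; V=0.353909+0.019204+0.014937=0.3881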